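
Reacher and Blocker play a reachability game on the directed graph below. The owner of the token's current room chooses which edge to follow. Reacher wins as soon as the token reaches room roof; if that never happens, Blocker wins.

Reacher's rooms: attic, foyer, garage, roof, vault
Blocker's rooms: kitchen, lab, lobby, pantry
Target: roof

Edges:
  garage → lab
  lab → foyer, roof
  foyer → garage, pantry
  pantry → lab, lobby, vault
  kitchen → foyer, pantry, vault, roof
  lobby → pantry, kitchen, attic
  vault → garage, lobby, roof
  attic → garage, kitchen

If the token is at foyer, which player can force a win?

Blocker

A0 = {roof}
A1: add {vault} — vault (Reacher) has vault→roof.
A2 = A1; e.g. garage (Reacher) has no edge into A1. Fixed point.
foyer never enters the attractor, so Blocker can avoid the target forever.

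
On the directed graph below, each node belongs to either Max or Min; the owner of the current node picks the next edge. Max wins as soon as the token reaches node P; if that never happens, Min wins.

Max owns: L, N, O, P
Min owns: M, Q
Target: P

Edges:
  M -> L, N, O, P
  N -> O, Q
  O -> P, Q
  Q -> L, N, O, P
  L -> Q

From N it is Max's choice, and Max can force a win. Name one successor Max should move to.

O

A0 = {P}
A1: add {O} — O (Max) has O→P.
A2: add {N} — N (Max) has N→O.
A3 = A2; e.g. L (Max) has no edge into A2. Fixed point.
From N, successor O is in the attractor (rank 1); the other successor Q is not.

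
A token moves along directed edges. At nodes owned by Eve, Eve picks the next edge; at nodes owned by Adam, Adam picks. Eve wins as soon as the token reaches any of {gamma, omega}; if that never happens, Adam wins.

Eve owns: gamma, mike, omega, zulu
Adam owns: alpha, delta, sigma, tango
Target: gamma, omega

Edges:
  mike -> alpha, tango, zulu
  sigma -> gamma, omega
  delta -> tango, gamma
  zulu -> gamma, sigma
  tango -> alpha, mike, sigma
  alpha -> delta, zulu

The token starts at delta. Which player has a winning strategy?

A0 = {gamma, omega}
A1: add {sigma, zulu} — sigma (Adam): all of {gamma, omega} already in; zulu (Eve) has zulu→gamma.
A2: add {mike} — mike (Eve) has mike→zulu.
A3 = A2; e.g. alpha (Adam) can still go to delta. Fixed point.
delta never enters the attractor, so Adam can avoid the target forever.

Adam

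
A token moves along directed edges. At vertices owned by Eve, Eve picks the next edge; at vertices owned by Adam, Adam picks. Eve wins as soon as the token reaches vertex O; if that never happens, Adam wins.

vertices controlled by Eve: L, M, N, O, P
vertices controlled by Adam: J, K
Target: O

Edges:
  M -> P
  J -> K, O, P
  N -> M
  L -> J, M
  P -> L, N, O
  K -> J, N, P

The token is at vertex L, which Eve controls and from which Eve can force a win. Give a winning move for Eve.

M

A0 = {O}
A1: add {P} — P (Eve) has P→O.
A2: add {M} — M (Eve) has M→P.
A3: add {L, N} — L (Eve) has L→M; N (Eve) has N→M.
A4 = A3; e.g. J (Adam) can still go to K. Fixed point.
From L, successor M is in the attractor (rank 2); the other successor J is not.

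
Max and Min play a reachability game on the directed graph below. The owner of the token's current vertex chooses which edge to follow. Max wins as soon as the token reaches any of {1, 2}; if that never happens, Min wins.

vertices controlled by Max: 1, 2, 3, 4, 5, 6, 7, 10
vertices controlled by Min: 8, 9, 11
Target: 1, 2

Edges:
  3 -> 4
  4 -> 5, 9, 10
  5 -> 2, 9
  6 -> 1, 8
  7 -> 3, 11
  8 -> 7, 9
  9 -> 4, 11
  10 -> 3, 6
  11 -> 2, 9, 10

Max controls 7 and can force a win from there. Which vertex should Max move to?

A0 = {1, 2}
A1: add {5, 6} — 5 (Max) has 5→2; 6 (Max) has 6→1.
A2: add {4, 10} — 4 (Max) has 4→5; 10 (Max) has 10→6.
A3: add {3} — 3 (Max) has 3→4.
A4: add {7} — 7 (Max) has 7→3.
A5 = A4; e.g. 8 (Min) can still go to 9. Fixed point.
From 7, successor 3 is in the attractor (rank 3); the other successor 11 is not.

3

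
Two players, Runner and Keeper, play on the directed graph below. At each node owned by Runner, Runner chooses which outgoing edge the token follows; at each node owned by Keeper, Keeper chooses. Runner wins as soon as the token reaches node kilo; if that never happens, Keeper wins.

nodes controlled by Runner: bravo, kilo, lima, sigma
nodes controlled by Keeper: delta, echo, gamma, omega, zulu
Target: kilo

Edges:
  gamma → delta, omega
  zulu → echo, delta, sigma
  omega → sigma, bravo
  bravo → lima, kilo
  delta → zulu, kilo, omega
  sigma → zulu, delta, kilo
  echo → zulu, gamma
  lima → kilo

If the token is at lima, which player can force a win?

Runner

A0 = {kilo}
A1: add {bravo, lima, sigma} — lima (Runner) has lima→kilo; sigma (Runner) has sigma→kilo; bravo (Runner) has bravo→kilo.
lima ∈ A1, so Runner can force the target.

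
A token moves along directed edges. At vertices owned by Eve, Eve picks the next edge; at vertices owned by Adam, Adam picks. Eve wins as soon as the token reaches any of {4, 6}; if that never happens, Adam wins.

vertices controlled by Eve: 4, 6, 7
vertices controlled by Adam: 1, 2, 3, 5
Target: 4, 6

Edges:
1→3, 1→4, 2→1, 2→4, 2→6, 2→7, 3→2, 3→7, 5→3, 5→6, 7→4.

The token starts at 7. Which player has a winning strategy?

A0 = {4, 6}
A1: add {7} — 7 (Eve) has 7→4.
A2 = A1; e.g. 1 (Adam) can still go to 3. Fixed point.
7 ∈ A1, so Eve can force the target.

Eve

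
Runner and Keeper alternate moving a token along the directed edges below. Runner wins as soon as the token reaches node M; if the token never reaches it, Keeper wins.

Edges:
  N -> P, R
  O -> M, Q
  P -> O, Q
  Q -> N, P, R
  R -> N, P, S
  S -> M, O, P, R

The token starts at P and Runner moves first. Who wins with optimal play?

Keeper

Track states (vertex, player-to-move).
A0 = {(M,Runner), (M,Keeper)}
A1: add {(O,Runner), (S,Runner)}.
A2 = A1; e.g. (N,Runner) stays out. (P,Runner) never enters ⇒ Keeper avoids the target.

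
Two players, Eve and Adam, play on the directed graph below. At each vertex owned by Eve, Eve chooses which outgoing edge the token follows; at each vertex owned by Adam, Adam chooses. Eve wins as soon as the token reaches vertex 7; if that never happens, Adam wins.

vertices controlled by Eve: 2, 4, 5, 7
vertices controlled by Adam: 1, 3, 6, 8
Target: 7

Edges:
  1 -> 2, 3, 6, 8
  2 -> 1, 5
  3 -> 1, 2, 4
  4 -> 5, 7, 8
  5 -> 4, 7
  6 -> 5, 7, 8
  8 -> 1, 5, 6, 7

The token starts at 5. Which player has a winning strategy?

A0 = {7}
A1: add {4, 5} — 4 (Eve) has 4→7; 5 (Eve) has 5→7.
5 ∈ A1, so Eve can force the target.

Eve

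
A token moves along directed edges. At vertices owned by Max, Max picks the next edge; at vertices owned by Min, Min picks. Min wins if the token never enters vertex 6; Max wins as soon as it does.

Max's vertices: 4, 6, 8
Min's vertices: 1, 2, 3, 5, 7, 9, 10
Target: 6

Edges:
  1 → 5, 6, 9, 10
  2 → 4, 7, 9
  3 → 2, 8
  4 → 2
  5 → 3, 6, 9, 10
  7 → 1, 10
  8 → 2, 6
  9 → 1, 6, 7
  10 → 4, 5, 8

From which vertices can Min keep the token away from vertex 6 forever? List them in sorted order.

A0 = {6}
A1: add {8} — 8 (Max) has 8→6.
A2 = A1; e.g. 1 (Min) can still go to 5. Fixed point.
Max's attractor = {6, 8}; Min avoids the target exactly from the complement.

1, 2, 3, 4, 5, 7, 9, 10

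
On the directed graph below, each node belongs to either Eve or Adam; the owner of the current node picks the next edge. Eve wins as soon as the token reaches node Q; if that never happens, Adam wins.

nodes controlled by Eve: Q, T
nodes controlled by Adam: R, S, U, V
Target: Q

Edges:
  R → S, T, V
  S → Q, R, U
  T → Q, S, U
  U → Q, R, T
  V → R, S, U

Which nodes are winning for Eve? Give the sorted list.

A0 = {Q}
A1: add {T} — T (Eve) has T→Q.
A2 = A1; e.g. R (Adam) can still go to S. Fixed point.
Eve's winning region = {Q, T}.

Q, T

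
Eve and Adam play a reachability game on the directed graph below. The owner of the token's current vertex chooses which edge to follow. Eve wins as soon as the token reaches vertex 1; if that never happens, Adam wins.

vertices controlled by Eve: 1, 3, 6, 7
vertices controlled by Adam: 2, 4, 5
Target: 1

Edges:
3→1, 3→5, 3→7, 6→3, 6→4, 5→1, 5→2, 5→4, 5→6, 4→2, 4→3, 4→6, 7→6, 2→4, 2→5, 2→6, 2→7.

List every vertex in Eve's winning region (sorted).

1, 3, 6, 7

A0 = {1}
A1: add {3} — 3 (Eve) has 3→1.
A2: add {6} — 6 (Eve) has 6→3.
A3: add {7} — 7 (Eve) has 7→6.
A4 = A3; e.g. 2 (Adam) can still go to 4. Fixed point.
Eve's winning region = {1, 3, 6, 7}.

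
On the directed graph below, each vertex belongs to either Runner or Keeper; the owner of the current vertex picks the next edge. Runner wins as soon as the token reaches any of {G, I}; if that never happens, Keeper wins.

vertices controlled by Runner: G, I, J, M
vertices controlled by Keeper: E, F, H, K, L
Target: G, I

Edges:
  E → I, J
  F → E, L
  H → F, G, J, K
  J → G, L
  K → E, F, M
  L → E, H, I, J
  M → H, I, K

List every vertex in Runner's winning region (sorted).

A0 = {G, I}
A1: add {J, M} — J (Runner) has J→G; M (Runner) has M→I.
A2: add {E} — E (Keeper): all of {I, J} already in.
A3 = A2; e.g. F (Keeper) can still go to L. Fixed point.
Runner's winning region = {E, G, I, J, M}.

E, G, I, J, M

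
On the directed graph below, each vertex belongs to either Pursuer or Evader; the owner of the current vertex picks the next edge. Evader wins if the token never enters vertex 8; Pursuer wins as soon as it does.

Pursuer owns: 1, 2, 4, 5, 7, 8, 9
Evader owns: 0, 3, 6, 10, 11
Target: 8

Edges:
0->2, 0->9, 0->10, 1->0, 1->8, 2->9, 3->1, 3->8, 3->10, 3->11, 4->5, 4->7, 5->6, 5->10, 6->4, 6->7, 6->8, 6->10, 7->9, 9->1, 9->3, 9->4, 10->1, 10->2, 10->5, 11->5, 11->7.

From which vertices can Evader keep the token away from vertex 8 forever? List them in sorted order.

0, 3, 5, 6, 10, 11

A0 = {8}
A1: add {1} — 1 (Pursuer) has 1→8.
A2: add {9} — 9 (Pursuer) has 9→1.
A3: add {2, 7} — 2 (Pursuer) has 2→9; 7 (Pursuer) has 7→9.
A4: add {4} — 4 (Pursuer) has 4→7.
A5 = A4; e.g. 0 (Evader) can still go to 10. Fixed point.
Pursuer's attractor = {1, 2, 4, 7, 8, 9}; Evader avoids the target exactly from the complement.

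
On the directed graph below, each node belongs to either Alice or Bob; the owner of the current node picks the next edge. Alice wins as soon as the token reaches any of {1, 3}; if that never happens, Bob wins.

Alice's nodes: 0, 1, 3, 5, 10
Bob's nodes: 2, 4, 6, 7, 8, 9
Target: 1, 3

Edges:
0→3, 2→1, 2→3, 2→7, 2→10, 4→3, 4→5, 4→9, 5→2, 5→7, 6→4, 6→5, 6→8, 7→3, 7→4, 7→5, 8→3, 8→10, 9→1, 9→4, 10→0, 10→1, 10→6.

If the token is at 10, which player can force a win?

Alice

A0 = {1, 3}
A1: add {0, 10} — 0 (Alice) has 0→3; 10 (Alice) has 10→1.
10 ∈ A1, so Alice can force the target.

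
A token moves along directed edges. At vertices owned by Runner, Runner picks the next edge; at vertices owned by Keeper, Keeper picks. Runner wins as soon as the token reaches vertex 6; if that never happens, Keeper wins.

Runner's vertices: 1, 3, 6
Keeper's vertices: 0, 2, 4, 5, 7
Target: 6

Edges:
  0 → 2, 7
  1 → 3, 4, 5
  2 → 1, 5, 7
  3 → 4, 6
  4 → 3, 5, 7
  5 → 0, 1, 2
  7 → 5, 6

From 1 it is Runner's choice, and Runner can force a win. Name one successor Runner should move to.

3

A0 = {6}
A1: add {3} — 3 (Runner) has 3→6.
A2: add {1} — 1 (Runner) has 1→3.
A3 = A2; e.g. 0 (Keeper) can still go to 2. Fixed point.
From 1, successor 3 is in the attractor (rank 1); the other successors 4, 5 are not.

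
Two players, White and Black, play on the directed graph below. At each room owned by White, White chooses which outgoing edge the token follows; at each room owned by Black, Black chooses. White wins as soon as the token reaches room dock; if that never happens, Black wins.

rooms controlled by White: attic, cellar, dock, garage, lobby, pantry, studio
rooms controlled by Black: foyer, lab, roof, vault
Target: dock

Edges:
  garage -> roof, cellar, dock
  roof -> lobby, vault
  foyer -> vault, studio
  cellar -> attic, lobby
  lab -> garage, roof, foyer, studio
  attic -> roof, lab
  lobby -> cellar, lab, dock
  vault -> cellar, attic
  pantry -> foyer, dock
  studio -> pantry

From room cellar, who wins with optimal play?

White

A0 = {dock}
A1: add {garage, lobby, pantry} — garage (White) has garage→dock; lobby (White) has lobby→dock; pantry (White) has pantry→dock.
A2: add {cellar, studio} — cellar (White) has cellar→lobby; studio (White) has studio→pantry.
A3 = A2; e.g. roof (Black) can still go to vault. Fixed point.
cellar ∈ A2, so White can force the target.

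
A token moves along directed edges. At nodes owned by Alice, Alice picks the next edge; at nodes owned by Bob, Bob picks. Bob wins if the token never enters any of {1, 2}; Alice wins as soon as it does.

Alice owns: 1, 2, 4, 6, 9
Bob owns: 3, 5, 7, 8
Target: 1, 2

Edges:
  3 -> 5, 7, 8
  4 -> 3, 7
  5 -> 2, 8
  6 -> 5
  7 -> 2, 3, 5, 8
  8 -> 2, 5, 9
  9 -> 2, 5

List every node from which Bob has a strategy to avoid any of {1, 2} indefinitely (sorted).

A0 = {1, 2}
A1: add {9} — 9 (Alice) has 9→2.
A2 = A1; e.g. 3 (Bob) can still go to 5. Fixed point.
Alice's attractor = {1, 2, 9}; Bob avoids the target exactly from the complement.

3, 4, 5, 6, 7, 8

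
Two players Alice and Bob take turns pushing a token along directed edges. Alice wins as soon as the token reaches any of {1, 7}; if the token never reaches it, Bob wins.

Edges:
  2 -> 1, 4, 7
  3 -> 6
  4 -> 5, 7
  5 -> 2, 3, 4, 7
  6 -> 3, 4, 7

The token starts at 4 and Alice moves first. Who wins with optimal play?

Track states (vertex, player-to-move).
A0 = {(1,Alice), (1,Bob), (7,Alice), (7,Bob)}
A1: add {(2,Alice), (4,Alice), (5,Alice), (6,Alice)}.
(4,Alice) ∈ A1 ⇒ Alice forces the target.

Alice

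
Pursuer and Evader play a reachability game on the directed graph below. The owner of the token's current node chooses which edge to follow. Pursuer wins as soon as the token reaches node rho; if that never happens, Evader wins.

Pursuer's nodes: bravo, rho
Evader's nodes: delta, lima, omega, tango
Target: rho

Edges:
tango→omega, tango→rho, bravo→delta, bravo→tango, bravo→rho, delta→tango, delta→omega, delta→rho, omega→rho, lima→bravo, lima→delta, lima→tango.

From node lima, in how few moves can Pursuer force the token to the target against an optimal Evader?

4

A0 = {rho}
A1: add {bravo, omega} — bravo (Pursuer) has bravo→rho; omega (Evader): all of {rho} already in.
A2: add {tango} — tango (Evader): all of {omega, rho} already in.
A3: add {delta} — delta (Evader): all of {tango, omega, rho} already in.
A4: add {lima} — lima (Evader): all of {bravo, delta, tango} already in.
A4 = all vertices. Fixed point.
lima enters the attractor at level 4, so Pursuer can force the target in 4 moves from there.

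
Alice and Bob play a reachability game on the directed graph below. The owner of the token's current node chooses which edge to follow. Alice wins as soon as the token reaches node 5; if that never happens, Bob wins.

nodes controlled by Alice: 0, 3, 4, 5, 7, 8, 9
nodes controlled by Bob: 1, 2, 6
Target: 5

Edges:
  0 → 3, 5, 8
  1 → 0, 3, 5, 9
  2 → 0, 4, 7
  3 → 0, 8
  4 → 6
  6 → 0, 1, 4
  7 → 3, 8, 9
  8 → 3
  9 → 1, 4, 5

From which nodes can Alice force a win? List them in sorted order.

A0 = {5}
A1: add {0, 9} — 0 (Alice) has 0→5; 9 (Alice) has 9→5.
A2: add {3, 7} — 3 (Alice) has 3→0; 7 (Alice) has 7→9.
A3: add {1, 8} — 1 (Bob): all of {0, 3, 5, 9} already in; 8 (Alice) has 8→3.
A4 = A3; e.g. 2 (Bob) can still go to 4. Fixed point.
Alice's winning region = {0, 1, 3, 5, 7, 8, 9}.

0, 1, 3, 5, 7, 8, 9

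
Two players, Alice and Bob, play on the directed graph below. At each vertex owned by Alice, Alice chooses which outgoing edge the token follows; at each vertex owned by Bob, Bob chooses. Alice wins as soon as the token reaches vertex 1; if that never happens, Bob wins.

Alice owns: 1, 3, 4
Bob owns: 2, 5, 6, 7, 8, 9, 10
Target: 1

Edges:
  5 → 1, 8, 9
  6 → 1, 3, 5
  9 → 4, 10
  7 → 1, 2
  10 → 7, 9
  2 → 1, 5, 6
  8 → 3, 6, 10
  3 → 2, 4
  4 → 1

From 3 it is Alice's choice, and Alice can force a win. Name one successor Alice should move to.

A0 = {1}
A1: add {4} — 4 (Alice) has 4→1.
A2: add {3} — 3 (Alice) has 3→4.
A3 = A2; e.g. 2 (Bob) can still go to 5. Fixed point.
From 3, successor 4 is in the attractor (rank 1); the other successor 2 is not.

4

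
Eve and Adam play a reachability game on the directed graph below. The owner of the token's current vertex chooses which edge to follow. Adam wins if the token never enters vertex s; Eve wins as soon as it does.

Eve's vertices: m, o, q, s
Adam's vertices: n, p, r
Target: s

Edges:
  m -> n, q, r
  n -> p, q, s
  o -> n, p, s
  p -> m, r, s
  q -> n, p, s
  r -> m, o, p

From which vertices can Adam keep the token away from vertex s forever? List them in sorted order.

n, p, r

A0 = {s}
A1: add {o, q} — o (Eve) has o→s; q (Eve) has q→s.
A2: add {m} — m (Eve) has m→q.
A3 = A2; e.g. n (Adam) can still go to p. Fixed point.
Eve's attractor = {m, o, q, s}; Adam avoids the target exactly from the complement.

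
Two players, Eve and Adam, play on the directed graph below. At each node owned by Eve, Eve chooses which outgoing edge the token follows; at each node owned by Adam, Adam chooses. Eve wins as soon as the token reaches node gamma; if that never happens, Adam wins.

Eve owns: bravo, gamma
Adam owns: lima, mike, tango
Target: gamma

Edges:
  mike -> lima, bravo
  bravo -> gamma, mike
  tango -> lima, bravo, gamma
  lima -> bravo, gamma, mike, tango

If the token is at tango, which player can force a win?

Adam

A0 = {gamma}
A1: add {bravo} — bravo (Eve) has bravo→gamma.
A2 = A1; e.g. lima (Adam) can still go to mike. Fixed point.
tango never enters the attractor, so Adam can avoid the target forever.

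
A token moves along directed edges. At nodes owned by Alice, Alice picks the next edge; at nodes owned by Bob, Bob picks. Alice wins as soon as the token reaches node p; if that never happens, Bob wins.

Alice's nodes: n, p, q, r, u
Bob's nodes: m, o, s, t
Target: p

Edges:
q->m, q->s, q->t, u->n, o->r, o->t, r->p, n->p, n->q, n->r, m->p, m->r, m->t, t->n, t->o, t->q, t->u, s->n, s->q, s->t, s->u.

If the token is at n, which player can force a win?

Alice

A0 = {p}
A1: add {n, r} — n (Alice) has n→p; r (Alice) has r→p.
n ∈ A1, so Alice can force the target.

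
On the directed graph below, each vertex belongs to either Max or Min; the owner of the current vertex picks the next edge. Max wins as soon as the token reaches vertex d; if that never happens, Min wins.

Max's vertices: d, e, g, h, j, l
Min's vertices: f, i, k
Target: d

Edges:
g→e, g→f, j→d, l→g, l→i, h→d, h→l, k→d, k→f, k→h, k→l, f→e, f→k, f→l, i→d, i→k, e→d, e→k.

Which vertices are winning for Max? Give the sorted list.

A0 = {d}
A1: add {e, h, j} — e (Max) has e→d; h (Max) has h→d; j (Max) has j→d.
A2: add {g} — g (Max) has g→e.
A3: add {l} — l (Max) has l→g.
A4 = A3; e.g. f (Min) can still go to k. Fixed point.
Max's winning region = {d, e, g, h, j, l}.

d, e, g, h, j, l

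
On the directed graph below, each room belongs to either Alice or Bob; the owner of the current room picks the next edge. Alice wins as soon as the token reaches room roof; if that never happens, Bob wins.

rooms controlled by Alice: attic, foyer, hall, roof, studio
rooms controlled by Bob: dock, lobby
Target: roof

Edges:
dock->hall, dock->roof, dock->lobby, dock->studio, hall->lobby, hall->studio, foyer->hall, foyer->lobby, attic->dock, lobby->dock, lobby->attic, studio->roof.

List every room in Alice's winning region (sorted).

foyer, hall, roof, studio

A0 = {roof}
A1: add {studio} — studio (Alice) has studio→roof.
A2: add {hall} — hall (Alice) has hall→studio.
A3: add {foyer} — foyer (Alice) has foyer→hall.
A4 = A3; e.g. dock (Bob) can still go to lobby. Fixed point.
Alice's winning region = {foyer, hall, roof, studio}.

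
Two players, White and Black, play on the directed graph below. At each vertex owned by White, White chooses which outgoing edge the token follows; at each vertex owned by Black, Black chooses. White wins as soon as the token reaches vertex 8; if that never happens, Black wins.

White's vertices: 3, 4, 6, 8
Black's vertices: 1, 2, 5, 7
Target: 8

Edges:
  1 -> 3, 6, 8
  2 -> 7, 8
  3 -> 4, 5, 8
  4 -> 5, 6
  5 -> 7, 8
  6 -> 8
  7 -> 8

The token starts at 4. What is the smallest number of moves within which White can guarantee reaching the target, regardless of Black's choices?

2

A0 = {8}
A1: add {3, 6, 7} — 3 (White) has 3→8; 6 (White) has 6→8; 7 (Black): all of {8} already in.
A2: add {1, 2, 4, 5} — 1 (Black): all of {3, 6, 8} already in; 2 (Black): all of {7, 8} already in; 4 (White) has 4→6; 5 (Black): all of {7, 8} already in.
A2 = all vertices. Fixed point.
4 enters the attractor at level 2, so White can force the target in 2 moves from there.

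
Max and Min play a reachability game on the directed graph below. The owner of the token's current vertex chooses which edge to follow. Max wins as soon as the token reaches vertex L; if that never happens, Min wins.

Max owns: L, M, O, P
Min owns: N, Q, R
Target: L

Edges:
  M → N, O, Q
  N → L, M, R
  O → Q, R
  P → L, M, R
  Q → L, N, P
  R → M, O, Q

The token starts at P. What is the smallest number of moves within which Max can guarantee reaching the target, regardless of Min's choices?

A0 = {L}
A1: add {P} — P (Max) has P→L.
A2 = A1; e.g. M (Max) has no edge into A1. Fixed point.
P enters the attractor at level 1, so Max can force the target in 1 move from there.

1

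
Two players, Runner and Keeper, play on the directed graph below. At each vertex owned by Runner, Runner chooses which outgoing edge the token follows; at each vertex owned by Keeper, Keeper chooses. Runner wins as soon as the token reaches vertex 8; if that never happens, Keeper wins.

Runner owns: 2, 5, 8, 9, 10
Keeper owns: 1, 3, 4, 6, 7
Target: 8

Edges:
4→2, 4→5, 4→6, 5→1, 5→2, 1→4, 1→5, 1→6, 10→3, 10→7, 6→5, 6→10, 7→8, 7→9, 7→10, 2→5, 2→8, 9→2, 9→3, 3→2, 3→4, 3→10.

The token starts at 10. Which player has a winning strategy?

Keeper

A0 = {8}
A1: add {2} — 2 (Runner) has 2→8.
A2: add {5, 9} — 5 (Runner) has 5→2; 9 (Runner) has 9→2.
A3 = A2; e.g. 1 (Keeper) can still go to 4. Fixed point.
10 never enters the attractor, so Keeper can avoid the target forever.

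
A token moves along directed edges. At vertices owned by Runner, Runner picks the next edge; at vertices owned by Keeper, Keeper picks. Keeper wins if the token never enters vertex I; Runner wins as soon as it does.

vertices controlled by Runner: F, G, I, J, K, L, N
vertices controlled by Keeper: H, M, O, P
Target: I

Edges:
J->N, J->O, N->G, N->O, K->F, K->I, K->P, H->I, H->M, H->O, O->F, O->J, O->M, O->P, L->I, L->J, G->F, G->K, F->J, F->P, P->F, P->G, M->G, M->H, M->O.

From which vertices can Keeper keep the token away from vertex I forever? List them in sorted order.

A0 = {I}
A1: add {K, L} — K (Runner) has K→I; L (Runner) has L→I.
A2: add {G} — G (Runner) has G→K.
A3: add {N} — N (Runner) has N→G.
A4: add {J} — J (Runner) has J→N.
A5: add {F} — F (Runner) has F→J.
A6: add {P} — P (Keeper): all of {F, G} already in.
A7 = A6; e.g. H (Keeper) can still go to M. Fixed point.
Runner's attractor = {F, G, I, J, K, L, N, P}; Keeper avoids the target exactly from the complement.

H, M, O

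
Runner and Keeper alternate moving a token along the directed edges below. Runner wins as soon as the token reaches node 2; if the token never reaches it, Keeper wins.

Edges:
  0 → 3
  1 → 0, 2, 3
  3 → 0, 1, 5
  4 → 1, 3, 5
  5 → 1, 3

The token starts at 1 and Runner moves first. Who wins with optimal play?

Track states (vertex, player-to-move).
A0 = {(2,Runner), (2,Keeper)}
A1: add {(1,Runner)}.
(1,Runner) ∈ A1 ⇒ Runner forces the target.

Runner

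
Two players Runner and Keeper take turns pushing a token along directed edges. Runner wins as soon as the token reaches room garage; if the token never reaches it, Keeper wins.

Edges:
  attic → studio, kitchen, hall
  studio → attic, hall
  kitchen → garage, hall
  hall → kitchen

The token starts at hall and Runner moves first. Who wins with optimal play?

Track states (vertex, player-to-move).
A0 = {(garage,Runner), (garage,Keeper)}
A1: add {(kitchen,Runner)}.
A2: add {(hall,Keeper)}.
A3: add {(attic,Runner), (studio,Runner)}.
A4 = A3; e.g. (attic,Keeper) stays out. (hall,Runner) never enters ⇒ Keeper avoids the target.

Keeper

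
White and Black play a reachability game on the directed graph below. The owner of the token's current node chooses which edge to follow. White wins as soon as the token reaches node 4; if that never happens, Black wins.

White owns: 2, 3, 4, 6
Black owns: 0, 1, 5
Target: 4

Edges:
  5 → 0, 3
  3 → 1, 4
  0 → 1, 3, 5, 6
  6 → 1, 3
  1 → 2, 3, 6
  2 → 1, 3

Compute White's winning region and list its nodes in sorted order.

A0 = {4}
A1: add {3} — 3 (White) has 3→4.
A2: add {2, 6} — 2 (White) has 2→3; 6 (White) has 6→3.
A3: add {1} — 1 (Black): all of {2, 3, 6} already in.
A4 = A3; e.g. 0 (Black) can still go to 5. Fixed point.
White's winning region = {1, 2, 3, 4, 6}.

1, 2, 3, 4, 6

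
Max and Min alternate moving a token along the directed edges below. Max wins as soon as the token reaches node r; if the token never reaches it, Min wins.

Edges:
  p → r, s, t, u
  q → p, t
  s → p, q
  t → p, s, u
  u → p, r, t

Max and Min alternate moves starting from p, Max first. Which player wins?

Max

Track states (vertex, player-to-move).
A0 = {(r,Max), (r,Min)}
A1: add {(p,Max), (u,Max)}.
(p,Max) ∈ A1 ⇒ Max forces the target.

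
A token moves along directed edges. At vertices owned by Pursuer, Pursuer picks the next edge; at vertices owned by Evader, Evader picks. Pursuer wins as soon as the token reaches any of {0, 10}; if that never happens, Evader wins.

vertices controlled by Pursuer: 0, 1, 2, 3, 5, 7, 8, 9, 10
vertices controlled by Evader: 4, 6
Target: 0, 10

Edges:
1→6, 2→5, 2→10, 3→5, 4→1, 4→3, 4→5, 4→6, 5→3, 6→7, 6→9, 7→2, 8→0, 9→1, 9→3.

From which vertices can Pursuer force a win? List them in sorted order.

A0 = {0, 10}
A1: add {2, 8} — 2 (Pursuer) has 2→10; 8 (Pursuer) has 8→0.
A2: add {7} — 7 (Pursuer) has 7→2.
A3 = A2; e.g. 1 (Pursuer) has no edge into A2. Fixed point.
Pursuer's winning region = {0, 2, 7, 8, 10}.

0, 2, 7, 8, 10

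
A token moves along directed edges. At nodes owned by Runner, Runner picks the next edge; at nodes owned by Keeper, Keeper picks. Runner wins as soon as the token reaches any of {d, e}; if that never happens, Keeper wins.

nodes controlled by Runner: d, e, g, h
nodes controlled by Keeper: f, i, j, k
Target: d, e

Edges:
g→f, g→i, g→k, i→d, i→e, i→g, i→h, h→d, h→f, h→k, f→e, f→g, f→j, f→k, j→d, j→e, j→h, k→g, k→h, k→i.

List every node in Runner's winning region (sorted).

d, e, h, j

A0 = {d, e}
A1: add {h} — h (Runner) has h→d.
A2: add {j} — j (Keeper): all of {d, e, h} already in.
A3 = A2; e.g. f (Keeper) can still go to g. Fixed point.
Runner's winning region = {d, e, h, j}.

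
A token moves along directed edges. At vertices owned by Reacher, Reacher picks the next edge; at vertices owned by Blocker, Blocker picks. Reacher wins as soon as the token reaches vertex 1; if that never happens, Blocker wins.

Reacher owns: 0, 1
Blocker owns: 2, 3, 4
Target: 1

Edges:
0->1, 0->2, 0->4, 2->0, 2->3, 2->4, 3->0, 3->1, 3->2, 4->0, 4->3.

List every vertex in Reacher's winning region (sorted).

0, 1

A0 = {1}
A1: add {0} — 0 (Reacher) has 0→1.
A2 = A1; e.g. 2 (Blocker) can still go to 3. Fixed point.
Reacher's winning region = {0, 1}.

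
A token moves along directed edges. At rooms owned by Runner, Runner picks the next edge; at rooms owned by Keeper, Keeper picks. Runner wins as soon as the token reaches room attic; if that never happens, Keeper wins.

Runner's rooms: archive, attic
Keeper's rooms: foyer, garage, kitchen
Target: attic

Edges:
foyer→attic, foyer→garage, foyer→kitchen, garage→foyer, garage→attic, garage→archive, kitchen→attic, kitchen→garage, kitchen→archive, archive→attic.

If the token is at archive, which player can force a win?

A0 = {attic}
A1: add {archive} — archive (Runner) has archive→attic.
A2 = A1; e.g. foyer (Keeper) can still go to garage. Fixed point.
archive ∈ A1, so Runner can force the target.

Runner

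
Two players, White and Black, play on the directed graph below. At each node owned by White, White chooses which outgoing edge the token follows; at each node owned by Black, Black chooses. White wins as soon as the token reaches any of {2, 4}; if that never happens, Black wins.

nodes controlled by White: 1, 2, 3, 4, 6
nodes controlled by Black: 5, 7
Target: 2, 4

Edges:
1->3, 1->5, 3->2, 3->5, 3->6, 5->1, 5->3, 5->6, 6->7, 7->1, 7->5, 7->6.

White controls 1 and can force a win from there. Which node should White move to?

3

A0 = {2, 4}
A1: add {3} — 3 (White) has 3→2.
A2: add {1} — 1 (White) has 1→3.
A3 = A2; e.g. 5 (Black) can still go to 6. Fixed point.
From 1, successor 3 is in the attractor (rank 1); the other successor 5 is not.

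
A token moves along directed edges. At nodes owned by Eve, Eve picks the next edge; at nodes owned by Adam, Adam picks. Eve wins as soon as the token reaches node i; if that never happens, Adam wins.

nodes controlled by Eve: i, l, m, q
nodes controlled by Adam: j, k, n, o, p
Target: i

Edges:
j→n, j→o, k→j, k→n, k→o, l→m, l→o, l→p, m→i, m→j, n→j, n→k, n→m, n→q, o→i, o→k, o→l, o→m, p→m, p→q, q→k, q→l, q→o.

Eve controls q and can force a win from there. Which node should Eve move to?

l

A0 = {i}
A1: add {m} — m (Eve) has m→i.
A2: add {l} — l (Eve) has l→m.
A3: add {q} — q (Eve) has q→l.
A4: add {p} — p (Adam): all of {m, q} already in.
A5 = A4; e.g. j (Adam) can still go to n. Fixed point.
From q, successor l is in the attractor (rank 2); the other successors k, o are not.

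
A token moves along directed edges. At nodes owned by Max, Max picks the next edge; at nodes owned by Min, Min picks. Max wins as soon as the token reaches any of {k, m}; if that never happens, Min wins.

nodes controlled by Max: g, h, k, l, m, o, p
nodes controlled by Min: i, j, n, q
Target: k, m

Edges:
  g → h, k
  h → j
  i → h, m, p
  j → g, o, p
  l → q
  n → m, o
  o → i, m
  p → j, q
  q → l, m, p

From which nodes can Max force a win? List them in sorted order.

A0 = {k, m}
A1: add {g, o} — g (Max) has g→k; o (Max) has o→m.
A2: add {n} — n (Min): all of {m, o} already in.
A3 = A2; e.g. h (Max) has no edge into A2. Fixed point.
Max's winning region = {g, k, m, n, o}.

g, k, m, n, o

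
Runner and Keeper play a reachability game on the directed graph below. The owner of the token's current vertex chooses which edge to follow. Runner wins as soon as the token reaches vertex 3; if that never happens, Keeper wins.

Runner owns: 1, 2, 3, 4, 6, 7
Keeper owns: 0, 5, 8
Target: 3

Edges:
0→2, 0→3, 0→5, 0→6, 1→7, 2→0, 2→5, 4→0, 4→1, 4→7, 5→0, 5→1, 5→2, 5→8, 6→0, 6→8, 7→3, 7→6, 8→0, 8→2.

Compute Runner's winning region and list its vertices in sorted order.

1, 3, 4, 7

A0 = {3}
A1: add {7} — 7 (Runner) has 7→3.
A2: add {1, 4} — 1 (Runner) has 1→7; 4 (Runner) has 4→7.
A3 = A2; e.g. 0 (Keeper) can still go to 2. Fixed point.
Runner's winning region = {1, 3, 4, 7}.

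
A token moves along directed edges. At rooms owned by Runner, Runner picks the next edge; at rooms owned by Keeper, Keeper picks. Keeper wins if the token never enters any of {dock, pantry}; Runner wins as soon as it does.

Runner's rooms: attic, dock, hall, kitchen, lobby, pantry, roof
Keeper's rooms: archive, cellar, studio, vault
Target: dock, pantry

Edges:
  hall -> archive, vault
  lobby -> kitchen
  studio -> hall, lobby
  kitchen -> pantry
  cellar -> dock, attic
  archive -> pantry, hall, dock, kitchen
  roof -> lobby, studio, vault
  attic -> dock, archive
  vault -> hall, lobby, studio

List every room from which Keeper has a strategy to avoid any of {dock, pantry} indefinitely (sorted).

A0 = {dock, pantry}
A1: add {attic, kitchen} — kitchen (Runner) has kitchen→pantry; attic (Runner) has attic→dock.
A2: add {cellar, lobby} — lobby (Runner) has lobby→kitchen; cellar (Keeper): all of {dock, attic} already in.
A3: add {roof} — roof (Runner) has roof→lobby.
A4 = A3; e.g. hall (Runner) has no edge into A3. Fixed point.
Runner's attractor = {attic, cellar, dock, kitchen, lobby, pantry, roof}; Keeper avoids the target exactly from the complement.

archive, hall, studio, vault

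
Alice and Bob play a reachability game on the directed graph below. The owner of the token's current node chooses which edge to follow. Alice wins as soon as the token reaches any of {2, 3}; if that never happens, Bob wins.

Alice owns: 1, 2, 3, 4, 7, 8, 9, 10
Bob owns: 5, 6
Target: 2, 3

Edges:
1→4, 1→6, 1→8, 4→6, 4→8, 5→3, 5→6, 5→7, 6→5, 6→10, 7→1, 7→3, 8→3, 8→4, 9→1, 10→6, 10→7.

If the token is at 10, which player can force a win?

Alice

A0 = {2, 3}
A1: add {7, 8} — 7 (Alice) has 7→3; 8 (Alice) has 8→3.
A2: add {1, 4, 10} — 1 (Alice) has 1→8; 4 (Alice) has 4→8; 10 (Alice) has 10→7.
10 ∈ A2, so Alice can force the target.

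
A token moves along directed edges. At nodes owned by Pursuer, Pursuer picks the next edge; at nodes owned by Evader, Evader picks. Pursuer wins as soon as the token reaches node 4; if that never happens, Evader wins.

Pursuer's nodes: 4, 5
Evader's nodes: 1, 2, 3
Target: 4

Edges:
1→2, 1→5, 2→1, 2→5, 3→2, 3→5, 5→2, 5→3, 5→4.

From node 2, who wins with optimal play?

A0 = {4}
A1: add {5} — 5 (Pursuer) has 5→4.
A2 = A1; e.g. 1 (Evader) can still go to 2. Fixed point.
2 never enters the attractor, so Evader can avoid the target forever.

Evader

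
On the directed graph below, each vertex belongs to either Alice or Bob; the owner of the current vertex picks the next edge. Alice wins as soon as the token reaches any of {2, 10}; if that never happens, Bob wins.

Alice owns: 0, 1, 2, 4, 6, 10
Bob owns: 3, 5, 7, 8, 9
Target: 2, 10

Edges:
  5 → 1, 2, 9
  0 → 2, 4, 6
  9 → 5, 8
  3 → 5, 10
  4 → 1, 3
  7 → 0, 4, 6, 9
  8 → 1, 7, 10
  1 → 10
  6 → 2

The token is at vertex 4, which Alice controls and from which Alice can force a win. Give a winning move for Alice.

A0 = {2, 10}
A1: add {0, 1, 6} — 0 (Alice) has 0→2; 1 (Alice) has 1→10; 6 (Alice) has 6→2.
A2: add {4} — 4 (Alice) has 4→1.
A3 = A2; e.g. 3 (Bob) can still go to 5. Fixed point.
From 4, successor 1 is in the attractor (rank 1); the other successor 3 is not.

1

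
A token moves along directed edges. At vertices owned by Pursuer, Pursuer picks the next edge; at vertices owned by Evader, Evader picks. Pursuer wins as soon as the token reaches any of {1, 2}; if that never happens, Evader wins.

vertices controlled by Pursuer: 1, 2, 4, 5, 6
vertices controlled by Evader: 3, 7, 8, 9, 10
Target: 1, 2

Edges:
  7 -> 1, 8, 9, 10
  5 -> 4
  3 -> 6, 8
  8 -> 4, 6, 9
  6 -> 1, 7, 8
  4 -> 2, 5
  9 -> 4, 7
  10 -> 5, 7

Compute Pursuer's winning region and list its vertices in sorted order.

1, 2, 4, 5, 6

A0 = {1, 2}
A1: add {4, 6} — 4 (Pursuer) has 4→2; 6 (Pursuer) has 6→1.
A2: add {5} — 5 (Pursuer) has 5→4.
A3 = A2; e.g. 3 (Evader) can still go to 8. Fixed point.
Pursuer's winning region = {1, 2, 4, 5, 6}.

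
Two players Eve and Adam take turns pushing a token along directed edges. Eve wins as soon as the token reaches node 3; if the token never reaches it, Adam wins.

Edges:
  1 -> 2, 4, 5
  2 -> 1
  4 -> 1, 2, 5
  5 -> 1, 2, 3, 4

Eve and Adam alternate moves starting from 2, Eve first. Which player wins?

Adam

Track states (vertex, player-to-move).
A0 = {(3,Eve), (3,Adam)}
A1: add {(5,Eve)}.
A2 = A1; e.g. (1,Eve) stays out. (2,Eve) never enters ⇒ Adam avoids the target.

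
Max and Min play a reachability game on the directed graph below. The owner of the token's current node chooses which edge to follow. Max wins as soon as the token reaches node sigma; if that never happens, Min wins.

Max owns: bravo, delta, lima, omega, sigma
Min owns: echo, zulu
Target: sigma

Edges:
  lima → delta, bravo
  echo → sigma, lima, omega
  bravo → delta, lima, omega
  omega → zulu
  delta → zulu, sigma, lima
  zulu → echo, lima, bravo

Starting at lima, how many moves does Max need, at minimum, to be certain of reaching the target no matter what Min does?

A0 = {sigma}
A1: add {delta} — delta (Max) has delta→sigma.
A2: add {bravo, lima} — lima (Max) has lima→delta; bravo (Max) has bravo→delta.
A3 = A2; e.g. zulu (Min) can still go to echo. Fixed point.
lima enters the attractor at level 2, so Max can force the target in 2 moves from there.

2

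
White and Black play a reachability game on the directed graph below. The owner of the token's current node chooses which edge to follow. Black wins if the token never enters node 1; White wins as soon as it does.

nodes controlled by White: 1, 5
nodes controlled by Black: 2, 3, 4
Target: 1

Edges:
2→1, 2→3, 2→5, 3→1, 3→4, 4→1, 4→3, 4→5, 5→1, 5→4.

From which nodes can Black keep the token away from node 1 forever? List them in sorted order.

2, 3, 4

A0 = {1}
A1: add {5} — 5 (White) has 5→1.
A2 = A1; e.g. 2 (Black) can still go to 3. Fixed point.
White's attractor = {1, 5}; Black avoids the target exactly from the complement.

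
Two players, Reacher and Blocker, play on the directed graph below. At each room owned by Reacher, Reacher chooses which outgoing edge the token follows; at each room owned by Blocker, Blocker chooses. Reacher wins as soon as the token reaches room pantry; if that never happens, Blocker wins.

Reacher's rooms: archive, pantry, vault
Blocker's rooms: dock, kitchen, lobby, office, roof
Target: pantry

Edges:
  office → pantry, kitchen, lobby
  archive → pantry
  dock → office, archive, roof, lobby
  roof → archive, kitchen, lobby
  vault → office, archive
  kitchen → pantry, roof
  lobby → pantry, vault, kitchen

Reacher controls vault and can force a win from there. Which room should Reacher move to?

archive

A0 = {pantry}
A1: add {archive} — archive (Reacher) has archive→pantry.
A2: add {vault} — vault (Reacher) has vault→archive.
A3 = A2; e.g. office (Blocker) can still go to kitchen. Fixed point.
From vault, successor archive is in the attractor (rank 1); the other successor office is not.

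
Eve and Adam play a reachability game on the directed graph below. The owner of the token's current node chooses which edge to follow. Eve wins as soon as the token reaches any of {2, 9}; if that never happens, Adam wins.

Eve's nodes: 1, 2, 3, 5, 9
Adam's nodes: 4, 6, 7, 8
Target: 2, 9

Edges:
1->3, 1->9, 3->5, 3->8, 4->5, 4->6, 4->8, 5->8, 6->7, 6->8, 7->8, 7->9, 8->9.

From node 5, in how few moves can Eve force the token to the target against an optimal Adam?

2

A0 = {2, 9}
A1: add {1, 8} — 1 (Eve) has 1→9; 8 (Adam): all of {9} already in.
A2: add {3, 5, 7} — 3 (Eve) has 3→8; 5 (Eve) has 5→8; 7 (Adam): all of {8, 9} already in.
5 enters the attractor at level 2, so Eve can force the target in 2 moves from there.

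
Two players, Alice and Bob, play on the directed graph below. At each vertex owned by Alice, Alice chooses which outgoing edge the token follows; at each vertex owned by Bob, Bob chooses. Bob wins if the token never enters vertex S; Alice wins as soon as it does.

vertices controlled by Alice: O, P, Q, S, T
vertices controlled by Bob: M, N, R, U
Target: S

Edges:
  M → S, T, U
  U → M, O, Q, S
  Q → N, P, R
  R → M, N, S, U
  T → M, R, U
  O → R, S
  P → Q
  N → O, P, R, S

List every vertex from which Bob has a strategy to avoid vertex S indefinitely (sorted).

A0 = {S}
A1: add {O} — O (Alice) has O→S.
A2 = A1; e.g. M (Bob) can still go to T. Fixed point.
Alice's attractor = {O, S}; Bob avoids the target exactly from the complement.

M, N, P, Q, R, T, U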